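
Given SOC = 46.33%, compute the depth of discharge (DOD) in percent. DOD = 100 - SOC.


Complement of SOC: DOD = 100% - 46.33% = 53.67%

53.67%


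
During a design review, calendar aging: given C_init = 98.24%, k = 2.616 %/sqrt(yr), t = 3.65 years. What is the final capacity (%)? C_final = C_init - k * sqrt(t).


sqrt(t) = sqrt(3.65) = 1.9105
C_final = 98.24 - 2.616 * 1.9105 = 93.24%

93.24%


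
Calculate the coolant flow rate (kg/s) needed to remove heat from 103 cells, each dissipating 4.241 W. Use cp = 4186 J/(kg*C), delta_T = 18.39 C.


Q_total = 103 * 4.241 = 436.82 W
m_dot = Q_total / (cp * dT) = 436.82 / (4186 * 18.39) = 0.005674 kg/s

0.005674 kg/s


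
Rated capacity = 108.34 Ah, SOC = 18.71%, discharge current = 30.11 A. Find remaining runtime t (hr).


Step 1: remaining = SOC/100 * C_total = 18.71/100 * 108.34 = 20.27 Ah
Step 2: t = remaining / I = 20.27 / 30.11 = 0.6732 hr

0.6732 hr


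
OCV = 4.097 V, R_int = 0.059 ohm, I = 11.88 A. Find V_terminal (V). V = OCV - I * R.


V = OCV - I*R = 4.097 - 11.88 * 0.059 = 3.396 V

3.396 V


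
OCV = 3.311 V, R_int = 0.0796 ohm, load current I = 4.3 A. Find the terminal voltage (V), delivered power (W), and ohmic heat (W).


Step 1: V_terminal = OCV - I*R = 3.311 - 4.3 * 0.0796 = 2.9687 V
Step 2: P_out = V_terminal * I = 2.9687 * 4.3 = 12.77 W
Step 3: Q = I^2 * R = 4.3^2 * 0.0796 = 1.472 W

V=2.9687 V, P=12.77 W, Q=1.472 W


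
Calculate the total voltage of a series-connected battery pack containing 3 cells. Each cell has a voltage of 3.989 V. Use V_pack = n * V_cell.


With 3 cells in series at 3.989 V each, V_pack = 11.967 V

11.967 V


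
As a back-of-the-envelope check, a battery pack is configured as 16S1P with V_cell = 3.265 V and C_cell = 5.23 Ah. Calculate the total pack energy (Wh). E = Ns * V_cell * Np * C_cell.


E = Ns * Vcell * Np * Ccell = 16 * 3.265 * 1 * 5.23 = 273.2 Wh

273.2 Wh


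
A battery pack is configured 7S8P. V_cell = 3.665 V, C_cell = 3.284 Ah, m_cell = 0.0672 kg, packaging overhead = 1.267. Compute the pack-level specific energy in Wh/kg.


Step 1: V_pack = 7 * 3.665 = 25.655 V
Step 2: C_pack = 8 * 3.284 = 26.272 Ah
Step 3: E_pack = V_pack * C_pack = 25.655 * 26.272 = 674.01 Wh
Step 4: m_pack = 7 * 8 * 0.0672 * 1.267 = 4.768 kg
Step 5: ED = E_pack / m_pack = 674.01 / 4.768 = 141.4 Wh/kg

141.4 Wh/kg


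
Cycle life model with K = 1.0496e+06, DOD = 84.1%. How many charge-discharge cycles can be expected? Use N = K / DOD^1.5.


Step 1: DOD^1.5 = 84.1^1.5 = 771.25
Step 2: N = 1.0496e+06 / 771.25 = 1361 cycles

1361 cycles


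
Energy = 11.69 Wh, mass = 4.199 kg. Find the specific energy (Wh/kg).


ED = E / m = 11.69 / 4.199 = 2.784 Wh/kg

2.784 Wh/kg


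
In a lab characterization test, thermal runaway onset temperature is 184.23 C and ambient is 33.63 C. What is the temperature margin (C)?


margin = T_onset - T_ambient = 184.23 - 33.63 = 150.6 C

150.6 C


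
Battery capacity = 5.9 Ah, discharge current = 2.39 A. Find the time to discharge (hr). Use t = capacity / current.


Runtime = 5.9 Ah / 2.39 A = 2.469 hr

2.469 hr


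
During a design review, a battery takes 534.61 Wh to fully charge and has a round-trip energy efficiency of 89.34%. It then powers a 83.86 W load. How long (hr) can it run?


Step 1: E_discharge = eta/100 * E_charge = 89.34/100 * 534.61 = 477.62 Wh
Step 2: t = E_discharge / P = 477.62 / 83.86 = 5.695 hr

5.695 hr


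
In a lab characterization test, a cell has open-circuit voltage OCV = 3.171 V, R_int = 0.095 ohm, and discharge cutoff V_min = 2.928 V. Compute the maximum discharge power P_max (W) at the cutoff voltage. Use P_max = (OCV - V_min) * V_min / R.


dV = OCV - V_min = 0.243 V (so I_max = dV / R)
P_max = dV * V_min / R = 0.243 * 2.928 / 0.095 = 7.490 W

7.490 W


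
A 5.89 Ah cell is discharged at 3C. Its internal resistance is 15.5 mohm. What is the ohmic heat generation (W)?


Convert: R = 15.5 mohm = 0.0155 ohm
Step 1: I = C_rate * capacity = 3 * 5.89 = 17.67 A
Step 2: Q = I^2 * R = 17.67^2 * 0.0155 = 312.23 * 0.0155 = 4.840 W

4.840 W


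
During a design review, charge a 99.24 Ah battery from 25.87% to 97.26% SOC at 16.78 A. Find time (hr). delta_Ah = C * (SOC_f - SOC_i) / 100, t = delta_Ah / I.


Step 1: dSOC = 97.26% - 25.87% = 71.39%
Step 2: delta_Ah = 99.24 * 71.39 / 100 = 70.847 Ah
Step 3: t = 70.847 / 16.78 = 4.222 hr

4.222 hr


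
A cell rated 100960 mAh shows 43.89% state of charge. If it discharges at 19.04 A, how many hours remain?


Convert: C_total = 100960 mAh = 100.96 Ah
Step 1: remaining = SOC/100 * C_total = 43.89/100 * 100.96 = 44.311 Ah
Step 2: t = remaining / I = 44.311 / 19.04 = 2.327 hr

2.327 hr


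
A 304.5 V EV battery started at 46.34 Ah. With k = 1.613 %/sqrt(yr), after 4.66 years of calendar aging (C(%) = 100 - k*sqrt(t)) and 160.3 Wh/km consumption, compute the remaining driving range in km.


Step 1: capacity retention = 100 - 1.613 * sqrt(4.66) = 100 - 1.613 * 2.1587 = 96.518%
Step 2: C_now = 46.34 * 96.518/100 = 44.726 Ah
Step 3: E_pack = V * C_now = 304.5 * 44.726 = 13619 Wh
Step 4: range = E_pack / consumption = 13619 / 160.3 = 84.96 km

84.96 km


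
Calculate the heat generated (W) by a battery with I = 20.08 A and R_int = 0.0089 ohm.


I^2 = 403.21
Q = 403.21 * 0.0089 = 3.589 W

3.589 W


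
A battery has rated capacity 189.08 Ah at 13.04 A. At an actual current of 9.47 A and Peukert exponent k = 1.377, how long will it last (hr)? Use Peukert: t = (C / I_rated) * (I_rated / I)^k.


t_rated = C / I_rated = 189.08 / 13.04 = 14.5 hr
(I_rated/I)^k = (1.377)^1.377 = 1.5535
t = t_rated * (I_rated/I)^k = 14.5 * 1.5535 = 22.53 hr

22.53 hr


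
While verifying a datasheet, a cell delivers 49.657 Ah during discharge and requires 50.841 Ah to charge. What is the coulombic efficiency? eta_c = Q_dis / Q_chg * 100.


Coulombic efficiency = 49.657/50.841 * 100% = 97.67%

97.67%


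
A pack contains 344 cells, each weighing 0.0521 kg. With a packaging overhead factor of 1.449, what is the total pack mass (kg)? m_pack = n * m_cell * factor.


Cell mass sum = 344 * 0.0521 = 17.922 kg
With overhead 1.449: m_pack = 17.922 * 1.449 = 25.97 kg

25.97 kg


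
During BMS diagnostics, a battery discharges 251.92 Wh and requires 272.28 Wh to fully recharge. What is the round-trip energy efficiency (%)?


Round-trip efficiency = 251.92/272.28 * 100% = 92.52%

92.52%


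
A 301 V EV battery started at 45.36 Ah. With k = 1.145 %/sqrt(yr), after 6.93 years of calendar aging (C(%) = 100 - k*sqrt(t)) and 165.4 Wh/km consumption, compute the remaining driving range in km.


Step 1: capacity retention = 100 - 1.145 * sqrt(6.93) = 100 - 1.145 * 2.6325 = 96.986%
Step 2: C_now = 45.36 * 96.986/100 = 43.993 Ah
Step 3: E_pack = V * C_now = 301 * 43.993 = 13242 Wh
Step 4: range = E_pack / consumption = 13242 / 165.4 = 80.06 km

80.06 km


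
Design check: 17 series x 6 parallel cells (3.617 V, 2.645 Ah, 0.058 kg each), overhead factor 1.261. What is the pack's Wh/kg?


Step 1: V_pack = 17 * 3.617 = 61.489 V
Step 2: C_pack = 6 * 2.645 = 15.87 Ah
Step 3: E_pack = V_pack * C_pack = 61.489 * 15.87 = 975.83 Wh
Step 4: m_pack = 17 * 6 * 0.058 * 1.261 = 7.4601 kg
Step 5: ED = E_pack / m_pack = 975.83 / 7.4601 = 130.8 Wh/kg

130.8 Wh/kg


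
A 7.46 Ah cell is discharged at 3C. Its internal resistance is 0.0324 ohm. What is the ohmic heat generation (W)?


Step 1: I = C_rate * capacity = 3 * 7.46 = 22.38 A
Step 2: Q = I^2 * R = 22.38^2 * 0.0324 = 500.86 * 0.0324 = 16.23 W

16.23 W


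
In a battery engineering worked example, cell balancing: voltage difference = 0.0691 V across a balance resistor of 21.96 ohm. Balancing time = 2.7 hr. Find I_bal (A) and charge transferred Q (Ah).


I_bal = dV / R = 0.0691 / 21.96 = 0.0031466 A
Q = I_bal * t = 0.0031466 * 2.7 = 0.008496 Ah

I=0.0031466 A, Q=0.008496 Ah


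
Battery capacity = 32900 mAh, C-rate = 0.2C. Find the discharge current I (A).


Convert: capacity = 32900 mAh = 32.9 Ah
At 0.2C: I = 0.2 * 32.9 Ah = 6.58 A

6.58 A


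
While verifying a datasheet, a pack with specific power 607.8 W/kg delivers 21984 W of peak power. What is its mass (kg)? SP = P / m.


m = P / SP = 21984 / 607.8 = 36.17 kg

36.17 kg


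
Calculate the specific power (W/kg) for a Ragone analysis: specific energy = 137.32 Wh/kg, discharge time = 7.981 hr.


Specific power = 137.32 Wh/kg / 7.981 hr = 17.21 W/kg

17.21 W/kg


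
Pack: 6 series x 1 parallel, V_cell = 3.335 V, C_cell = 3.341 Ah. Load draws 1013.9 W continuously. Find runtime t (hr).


Step 1: E_pack = Ns * V_cell * Np * C_cell = 6 * 3.335 * 1 * 3.341 = 66.853 Wh
Step 2: t = E_pack / P = 66.853 / 1013.9 = 0.06594 hr

0.06594 hr


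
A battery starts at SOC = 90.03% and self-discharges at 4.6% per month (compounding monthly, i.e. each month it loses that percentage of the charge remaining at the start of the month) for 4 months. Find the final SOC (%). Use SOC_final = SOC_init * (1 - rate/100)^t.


Monthly retention factor = 1 - 4.6/100 = 0.954
Over 4 months: factor^4 = 0.82831
SOC_final = 90.03 * 0.82831 = 74.57%

74.57%


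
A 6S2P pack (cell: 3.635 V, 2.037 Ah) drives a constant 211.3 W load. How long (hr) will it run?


Step 1: E_pack = Ns * V_cell * Np * C_cell = 6 * 3.635 * 2 * 2.037 = 88.854 Wh
Step 2: t = E_pack / P = 88.854 / 211.3 = 0.4205 hr

0.4205 hr


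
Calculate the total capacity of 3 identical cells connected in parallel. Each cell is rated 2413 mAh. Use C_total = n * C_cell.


Convert: C_cell = 2413 mAh = 2.413 Ah
C_total = 3 * 2.413 = 7.239 Ah

7.239 Ah


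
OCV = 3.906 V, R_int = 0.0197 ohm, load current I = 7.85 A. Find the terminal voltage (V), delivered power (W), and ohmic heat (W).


Step 1: V_terminal = OCV - I*R = 3.906 - 7.85 * 0.0197 = 3.7514 V
Step 2: P_out = V_terminal * I = 3.7514 * 7.85 = 29.45 W
Step 3: Q = I^2 * R = 7.85^2 * 0.0197 = 1.214 W

V=3.7514 V, P=29.45 W, Q=1.214 W


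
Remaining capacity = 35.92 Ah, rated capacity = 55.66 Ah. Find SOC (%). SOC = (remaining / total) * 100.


SOC% = 35.92 / 55.66 * 100 = 64.53%

64.53%


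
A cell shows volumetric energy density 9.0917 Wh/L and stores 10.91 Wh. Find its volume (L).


V = E / ED = 10.91 / 9.0917 = 1.200 L

1.200 L


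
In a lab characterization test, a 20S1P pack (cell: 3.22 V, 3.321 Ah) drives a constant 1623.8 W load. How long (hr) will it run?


Step 1: E_pack = Ns * V_cell * Np * C_cell = 20 * 3.22 * 1 * 3.321 = 213.87 Wh
Step 2: t = E_pack / P = 213.87 / 1623.8 = 0.1317 hr

0.1317 hr


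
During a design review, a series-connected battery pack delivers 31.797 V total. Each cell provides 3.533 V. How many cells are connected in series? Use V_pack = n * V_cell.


Rearranging: n = V_pack / V_cell = 31.797 / 3.533 = 9 cells

9


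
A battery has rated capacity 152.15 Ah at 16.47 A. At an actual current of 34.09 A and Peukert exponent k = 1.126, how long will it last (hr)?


Step 1: t_rated = C / I_rated = 152.15 / 16.47 = 9.238 hr
Step 2: ratio = 16.47 / 34.09 = 0.48313
Step 3: ratio^k = 0.48313^1.126 = 0.44081
Step 4: t = t_rated * ratio^k = 9.238 * 0.44081 = 4.072 hr

4.072 hr


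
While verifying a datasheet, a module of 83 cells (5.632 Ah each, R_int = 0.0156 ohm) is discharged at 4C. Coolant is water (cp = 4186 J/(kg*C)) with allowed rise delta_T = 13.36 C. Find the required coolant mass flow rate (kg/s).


Step 1: I = 4 * 5.632 = 22.528 A
Step 2: Q_cell = I^2 * R = 22.528^2 * 0.0156 = 7.9172 W
Step 3: Q_total = 83 * 7.9172 = 657.13 W
Step 4: m_dot = Q_total / (cp * dT) = 657.13 / (4186 * 13.36) = 0.01175 kg/s

0.01175 kg/s


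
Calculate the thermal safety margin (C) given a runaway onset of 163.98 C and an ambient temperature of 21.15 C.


margin = T_onset - T_ambient = 163.98 - 21.15 = 142.83 C

142.83 C


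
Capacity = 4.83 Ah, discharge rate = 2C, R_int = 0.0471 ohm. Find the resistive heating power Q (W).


Step 1: I = C_rate * capacity = 2 * 4.83 = 9.66 A
Step 2: Q = I^2 * R = 9.66^2 * 0.0471 = 93.316 * 0.0471 = 4.395 W

4.395 W


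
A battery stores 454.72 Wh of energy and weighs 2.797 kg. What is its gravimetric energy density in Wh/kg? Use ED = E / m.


Specific energy = 454.72 Wh / 2.797 kg = 162.6 Wh/kg

162.6 Wh/kg


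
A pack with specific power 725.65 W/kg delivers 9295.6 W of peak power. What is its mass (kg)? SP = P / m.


m = P / SP = 9295.6 / 725.65 = 12.81 kg

12.81 kg


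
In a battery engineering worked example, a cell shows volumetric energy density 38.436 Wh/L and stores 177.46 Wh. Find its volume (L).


V = E / ED = 177.46 / 38.436 = 4.617 L

4.617 L


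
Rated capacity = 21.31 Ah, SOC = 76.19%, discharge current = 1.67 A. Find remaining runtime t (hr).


Step 1: remaining = SOC/100 * C_total = 76.19/100 * 21.31 = 16.236 Ah
Step 2: t = remaining / I = 16.236 / 1.67 = 9.722 hr

9.722 hr


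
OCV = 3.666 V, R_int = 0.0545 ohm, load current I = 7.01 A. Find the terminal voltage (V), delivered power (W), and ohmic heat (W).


Step 1: V_terminal = OCV - I*R = 3.666 - 7.01 * 0.0545 = 3.284 V
Step 2: P_out = V_terminal * I = 3.284 * 7.01 = 23.02 W
Step 3: Q = I^2 * R = 7.01^2 * 0.0545 = 2.678 W

V=3.284 V, P=23.02 W, Q=2.678 W


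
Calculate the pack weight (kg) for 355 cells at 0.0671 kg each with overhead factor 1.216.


m_pack = n * m_cell * overhead = 355 * 0.0671 * 1.216 = 28.97 kg

28.97 kg


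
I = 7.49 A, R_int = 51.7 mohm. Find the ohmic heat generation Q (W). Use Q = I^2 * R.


Convert: R = 51.7 mohm = 0.0517 ohm
I^2 = 56.1
Q = 56.1 * 0.0517 = 2.900 W

2.900 W


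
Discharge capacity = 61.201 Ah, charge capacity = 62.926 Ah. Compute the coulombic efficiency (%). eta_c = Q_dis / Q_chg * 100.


Coulombic efficiency = 61.201/62.926 * 100% = 97.26%

97.26%


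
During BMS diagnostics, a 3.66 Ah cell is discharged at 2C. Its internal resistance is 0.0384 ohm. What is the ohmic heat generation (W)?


Step 1: I = C_rate * capacity = 2 * 3.66 = 7.32 A
Step 2: Q = I^2 * R = 7.32^2 * 0.0384 = 53.582 * 0.0384 = 2.058 W

2.058 W


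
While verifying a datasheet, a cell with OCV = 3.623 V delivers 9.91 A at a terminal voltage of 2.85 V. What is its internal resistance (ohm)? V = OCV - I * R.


R = (OCV - V) / I = (3.623 - 2.85) / 9.91 = 0.07800 ohm

0.07800 ohm


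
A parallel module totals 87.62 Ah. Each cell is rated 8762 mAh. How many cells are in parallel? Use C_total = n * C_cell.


Convert: C_cell = 8762 mAh = 8.762 Ah
n = C_total / C_cell = 87.62 / 8.762 = 10

10


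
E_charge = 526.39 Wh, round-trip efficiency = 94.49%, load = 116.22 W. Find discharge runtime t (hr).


Step 1: E_discharge = eta/100 * E_charge = 94.49/100 * 526.39 = 497.39 Wh
Step 2: t = E_discharge / P = 497.39 / 116.22 = 4.280 hr

4.280 hr


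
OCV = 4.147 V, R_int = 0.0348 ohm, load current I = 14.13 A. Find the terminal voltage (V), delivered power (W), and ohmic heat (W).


Step 1: V_terminal = OCV - I*R = 4.147 - 14.13 * 0.0348 = 3.6553 V
Step 2: P_out = V_terminal * I = 3.6553 * 14.13 = 51.65 W
Step 3: Q = I^2 * R = 14.13^2 * 0.0348 = 6.948 W

V=3.6553 V, P=51.65 W, Q=6.948 W


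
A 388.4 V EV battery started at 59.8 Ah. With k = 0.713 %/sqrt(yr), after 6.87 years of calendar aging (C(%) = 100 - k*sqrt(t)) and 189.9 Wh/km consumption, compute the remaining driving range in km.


Step 1: capacity retention = 100 - 0.713 * sqrt(6.87) = 100 - 0.713 * 2.6211 = 98.131%
Step 2: C_now = 59.8 * 98.131/100 = 58.682 Ah
Step 3: E_pack = V * C_now = 388.4 * 58.682 = 22792 Wh
Step 4: range = E_pack / consumption = 22792 / 189.9 = 120.0 km

120.0 km


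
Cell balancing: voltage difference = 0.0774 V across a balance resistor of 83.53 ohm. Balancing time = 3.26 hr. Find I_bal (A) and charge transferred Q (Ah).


I_bal = dV / R = 0.0774 / 83.53 = 9.2661e-04 A
Q = I_bal * t = 9.2661e-04 * 3.26 = 0.003021 Ah

I=9.2661e-04 A, Q=0.003021 Ah


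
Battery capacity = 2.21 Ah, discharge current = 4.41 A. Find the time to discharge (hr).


t = capacity / current = 2.21 / 4.41 = 0.5011 hr

0.5011 hr


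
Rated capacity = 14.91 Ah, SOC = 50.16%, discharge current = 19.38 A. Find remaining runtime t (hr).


Step 1: remaining = SOC/100 * C_total = 50.16/100 * 14.91 = 7.4789 Ah
Step 2: t = remaining / I = 7.4789 / 19.38 = 0.3859 hr

0.3859 hr


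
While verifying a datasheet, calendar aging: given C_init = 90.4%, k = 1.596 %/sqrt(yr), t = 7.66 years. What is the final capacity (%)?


sqrt(t) = sqrt(7.66) = 2.7677
C_final = 90.4 - 1.596 * 2.7677 = 85.98%

85.98%


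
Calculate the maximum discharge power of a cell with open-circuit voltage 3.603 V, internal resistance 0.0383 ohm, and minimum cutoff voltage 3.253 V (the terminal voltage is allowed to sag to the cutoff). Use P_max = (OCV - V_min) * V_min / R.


P_max = (OCV - V_min) * V_min / R = (3.603 - 3.253) * 3.253 / 0.0383 = 0.35 * 3.253 / 0.0383 = 29.73 W

29.73 W


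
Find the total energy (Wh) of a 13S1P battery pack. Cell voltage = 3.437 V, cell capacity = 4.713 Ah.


V_pack = 13 * 3.437 = 44.681 V
C_pack = 1 * 4.713 = 4.713 Ah
E = V_pack * C_pack = 44.681 * 4.713 = 210.6 Wh

210.6 Wh


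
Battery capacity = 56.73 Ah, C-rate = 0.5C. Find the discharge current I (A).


At 0.5C: I = 0.5 * 56.73 Ah = 28.365 A

28.365 A


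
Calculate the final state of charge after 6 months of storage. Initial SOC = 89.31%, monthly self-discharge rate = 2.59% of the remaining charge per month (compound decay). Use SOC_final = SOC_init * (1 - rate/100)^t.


decay = (1 - 2.59/100)^6 = 0.85432
SOC_final = 89.31 * 0.85432 = 76.30%

76.30%


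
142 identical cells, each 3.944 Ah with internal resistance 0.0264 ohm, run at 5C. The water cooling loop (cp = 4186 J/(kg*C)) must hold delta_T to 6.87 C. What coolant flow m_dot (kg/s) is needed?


Step 1: I = 5 * 3.944 = 19.72 A
Step 2: Q_cell = I^2 * R = 19.72^2 * 0.0264 = 10.266 W
Step 3: Q_total = 142 * 10.266 = 1457.8 W
Step 4: m_dot = Q_total / (cp * dT) = 1457.8 / (4186 * 6.87) = 0.05069 kg/s

0.05069 kg/s


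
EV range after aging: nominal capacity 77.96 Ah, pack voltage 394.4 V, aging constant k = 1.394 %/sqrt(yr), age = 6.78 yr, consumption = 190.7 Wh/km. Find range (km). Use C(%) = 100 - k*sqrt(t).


Step 1: capacity retention = 100 - 1.394 * sqrt(6.78) = 100 - 1.394 * 2.6038 = 96.37%
Step 2: C_now = 77.96 * 96.37/100 = 75.13 Ah
Step 3: E_pack = V * C_now = 394.4 * 75.13 = 29631 Wh
Step 4: range = E_pack / consumption = 29631 / 190.7 = 155.4 km

155.4 km


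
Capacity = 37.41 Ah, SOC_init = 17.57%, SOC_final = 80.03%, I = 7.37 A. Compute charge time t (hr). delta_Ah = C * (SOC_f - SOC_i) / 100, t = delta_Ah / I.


Step 1: dSOC = 80.03% - 17.57% = 62.46%
Step 2: delta_Ah = 37.41 * 62.46 / 100 = 23.366 Ah
Step 3: t = 23.366 / 7.37 = 3.170 hr

3.170 hr


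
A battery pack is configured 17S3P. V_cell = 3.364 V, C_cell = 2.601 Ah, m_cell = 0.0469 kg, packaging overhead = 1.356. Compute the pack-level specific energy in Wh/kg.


Step 1: V_pack = 17 * 3.364 = 57.188 V
Step 2: C_pack = 3 * 2.601 = 7.803 Ah
Step 3: E_pack = V_pack * C_pack = 57.188 * 7.803 = 446.24 Wh
Step 4: m_pack = 17 * 3 * 0.0469 * 1.356 = 3.2434 kg
Step 5: ED = E_pack / m_pack = 446.24 / 3.2434 = 137.6 Wh/kg

137.6 Wh/kg


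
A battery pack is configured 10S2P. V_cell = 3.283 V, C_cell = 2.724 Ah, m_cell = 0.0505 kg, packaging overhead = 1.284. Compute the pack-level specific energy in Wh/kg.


Step 1: V_pack = 10 * 3.283 = 32.83 V
Step 2: C_pack = 2 * 2.724 = 5.448 Ah
Step 3: E_pack = V_pack * C_pack = 32.83 * 5.448 = 178.86 Wh
Step 4: m_pack = 10 * 2 * 0.0505 * 1.284 = 1.2968 kg
Step 5: ED = E_pack / m_pack = 178.86 / 1.2968 = 137.9 Wh/kg

137.9 Wh/kg


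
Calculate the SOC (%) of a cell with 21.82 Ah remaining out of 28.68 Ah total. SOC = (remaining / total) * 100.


SOC% = 21.82 / 28.68 * 100 = 76.08%

76.08%


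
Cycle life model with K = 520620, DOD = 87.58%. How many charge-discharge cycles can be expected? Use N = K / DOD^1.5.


Step 1: DOD^1.5 = 87.58^1.5 = 819.61
Step 2: N = 520620 / 819.61 = 635.2 cycles

635.2 cycles


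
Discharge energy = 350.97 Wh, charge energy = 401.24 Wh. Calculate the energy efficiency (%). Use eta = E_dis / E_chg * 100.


eta_e = E_dis / E_chg * 100 = 350.97 / 401.24 * 100 = 87.47%

87.47%


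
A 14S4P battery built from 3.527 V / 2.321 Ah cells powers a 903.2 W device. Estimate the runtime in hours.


Step 1: E_pack = Ns * V_cell * Np * C_cell = 14 * 3.527 * 4 * 2.321 = 458.43 Wh
Step 2: t = E_pack / P = 458.43 / 903.2 = 0.5076 hr

0.5076 hr


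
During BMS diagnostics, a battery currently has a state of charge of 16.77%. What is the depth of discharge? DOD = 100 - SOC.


Complement of SOC: DOD = 100% - 16.77% = 83.23%

83.23%


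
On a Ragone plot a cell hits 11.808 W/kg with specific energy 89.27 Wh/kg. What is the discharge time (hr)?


t = E / P = 89.27 / 11.808 = 7.560 hr

7.560 hr


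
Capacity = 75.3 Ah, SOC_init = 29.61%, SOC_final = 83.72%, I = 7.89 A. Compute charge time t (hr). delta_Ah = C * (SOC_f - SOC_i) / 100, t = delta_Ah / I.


delta_Ah = 75.3 * (83.72 - 29.61) / 100 = 40.745 Ah
t = delta_Ah / I = 40.745 / 7.89 = 5.164 hr

5.164 hr


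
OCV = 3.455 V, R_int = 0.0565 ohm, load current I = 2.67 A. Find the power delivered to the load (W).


Step 1: V_terminal = OCV - I*R = 3.455 - 2.67 * 0.0565 = 3.3041 V
Step 2: P_out = V_terminal * I = 3.3041 * 2.67 = 8.822 W

8.822 W


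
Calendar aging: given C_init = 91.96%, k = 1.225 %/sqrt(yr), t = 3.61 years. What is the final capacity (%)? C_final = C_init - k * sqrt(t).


sqrt(t) = sqrt(3.61) = 1.9
C_final = 91.96 - 1.225 * 1.9 = 89.63%

89.63%


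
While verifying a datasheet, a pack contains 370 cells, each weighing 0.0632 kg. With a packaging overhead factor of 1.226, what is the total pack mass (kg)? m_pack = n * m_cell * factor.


m_pack = n * m_cell * overhead = 370 * 0.0632 * 1.226 = 28.67 kg

28.67 kg


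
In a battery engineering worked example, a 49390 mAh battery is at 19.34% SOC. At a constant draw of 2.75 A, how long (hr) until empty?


Convert: C_total = 49390 mAh = 49.39 Ah
Step 1: remaining = SOC/100 * C_total = 19.34/100 * 49.39 = 9.552 Ah
Step 2: t = remaining / I = 9.552 / 2.75 = 3.473 hr

3.473 hr


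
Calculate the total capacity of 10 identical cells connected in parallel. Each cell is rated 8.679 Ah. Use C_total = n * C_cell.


Parallel capacities add: 10 * 8.679 Ah = 86.79 Ah

86.79 Ah


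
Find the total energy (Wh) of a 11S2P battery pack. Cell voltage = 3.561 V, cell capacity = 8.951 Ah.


E = Ns * Vcell * Np * Ccell = 11 * 3.561 * 2 * 8.951 = 701.2 Wh

701.2 Wh


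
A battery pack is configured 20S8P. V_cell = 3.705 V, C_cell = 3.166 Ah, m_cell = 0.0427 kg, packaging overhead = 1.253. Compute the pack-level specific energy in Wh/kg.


Step 1: V_pack = 20 * 3.705 = 74.1 V
Step 2: C_pack = 8 * 3.166 = 25.328 Ah
Step 3: E_pack = V_pack * C_pack = 74.1 * 25.328 = 1876.8 Wh
Step 4: m_pack = 20 * 8 * 0.0427 * 1.253 = 8.5605 kg
Step 5: ED = E_pack / m_pack = 1876.8 / 8.5605 = 219.2 Wh/kg

219.2 Wh/kg


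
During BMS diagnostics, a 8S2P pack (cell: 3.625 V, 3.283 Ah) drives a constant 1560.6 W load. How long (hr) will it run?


Step 1: E_pack = Ns * V_cell * Np * C_cell = 8 * 3.625 * 2 * 3.283 = 190.41 Wh
Step 2: t = E_pack / P = 190.41 / 1560.6 = 0.1220 hr

0.1220 hr


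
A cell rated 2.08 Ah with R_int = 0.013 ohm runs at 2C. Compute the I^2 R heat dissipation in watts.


Step 1: I = C_rate * capacity = 2 * 2.08 = 4.16 A
Step 2: Q = I^2 * R = 4.16^2 * 0.013 = 17.306 * 0.013 = 0.2250 W

0.2250 W


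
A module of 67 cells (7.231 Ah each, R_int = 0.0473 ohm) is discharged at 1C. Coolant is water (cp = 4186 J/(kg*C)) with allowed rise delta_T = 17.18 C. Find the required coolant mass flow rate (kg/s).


Step 1: I = 1 * 7.231 = 7.231 A
Step 2: Q_cell = I^2 * R = 7.231^2 * 0.0473 = 2.4732 W
Step 3: Q_total = 67 * 2.4732 = 165.7 W
Step 4: m_dot = Q_total / (cp * dT) = 165.7 / (4186 * 17.18) = 0.002304 kg/s

0.002304 kg/s


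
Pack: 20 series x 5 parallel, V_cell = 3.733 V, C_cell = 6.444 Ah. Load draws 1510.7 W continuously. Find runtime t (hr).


Step 1: E_pack = Ns * V_cell * Np * C_cell = 20 * 3.733 * 5 * 6.444 = 2405.5 Wh
Step 2: t = E_pack / P = 2405.5 / 1510.7 = 1.592 hr

1.592 hr


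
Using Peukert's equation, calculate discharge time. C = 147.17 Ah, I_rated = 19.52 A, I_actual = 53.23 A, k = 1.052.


t_rated = C / I_rated = 147.17 / 19.52 = 7.5394 hr
(I_rated/I)^k = (0.36671)^1.052 = 0.34807
t = t_rated * (I_rated/I)^k = 7.5394 * 0.34807 = 2.624 hr

2.624 hr


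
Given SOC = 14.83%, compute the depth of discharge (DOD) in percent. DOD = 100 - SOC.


Complement of SOC: DOD = 100% - 14.83% = 85.17%

85.17%


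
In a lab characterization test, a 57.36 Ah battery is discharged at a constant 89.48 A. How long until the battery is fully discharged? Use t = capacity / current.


Runtime = 57.36 Ah / 89.48 A = 0.6410 hr

0.6410 hr


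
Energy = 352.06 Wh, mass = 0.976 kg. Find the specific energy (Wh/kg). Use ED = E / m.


Specific energy = 352.06 Wh / 0.976 kg = 360.7 Wh/kg

360.7 Wh/kg


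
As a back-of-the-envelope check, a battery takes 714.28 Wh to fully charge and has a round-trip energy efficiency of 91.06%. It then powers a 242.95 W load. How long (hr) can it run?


Step 1: E_discharge = eta/100 * E_charge = 91.06/100 * 714.28 = 650.42 Wh
Step 2: t = E_discharge / P = 650.42 / 242.95 = 2.677 hr

2.677 hr


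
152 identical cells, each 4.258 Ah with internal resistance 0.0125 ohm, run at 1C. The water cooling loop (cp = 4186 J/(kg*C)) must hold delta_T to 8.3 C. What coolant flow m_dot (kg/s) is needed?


Step 1: I = 1 * 4.258 = 4.258 A
Step 2: Q_cell = I^2 * R = 4.258^2 * 0.0125 = 0.22663 W
Step 3: Q_total = 152 * 0.22663 = 34.448 W
Step 4: m_dot = Q_total / (cp * dT) = 34.448 / (4186 * 8.3) = 9.915e-04 kg/s

9.915e-04 kg/s


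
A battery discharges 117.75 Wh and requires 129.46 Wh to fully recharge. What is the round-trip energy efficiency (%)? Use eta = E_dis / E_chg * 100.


eta_e = E_dis / E_chg * 100 = 117.75 / 129.46 * 100 = 90.95%

90.95%


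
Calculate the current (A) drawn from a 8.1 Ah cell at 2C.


I = C_rate * capacity = 2 * 8.1 = 16.2 A

16.2 A


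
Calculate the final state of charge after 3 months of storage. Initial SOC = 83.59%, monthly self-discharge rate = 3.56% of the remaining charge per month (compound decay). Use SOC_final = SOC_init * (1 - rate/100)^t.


Monthly retention factor = 1 - 3.56/100 = 0.9644
Over 3 months: factor^3 = 0.89696
SOC_final = 83.59 * 0.89696 = 74.98%

74.98%


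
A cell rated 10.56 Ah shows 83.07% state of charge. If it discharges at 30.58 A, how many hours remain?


Step 1: remaining = SOC/100 * C_total = 83.07/100 * 10.56 = 8.7722 Ah
Step 2: t = remaining / I = 8.7722 / 30.58 = 0.2869 hr

0.2869 hr


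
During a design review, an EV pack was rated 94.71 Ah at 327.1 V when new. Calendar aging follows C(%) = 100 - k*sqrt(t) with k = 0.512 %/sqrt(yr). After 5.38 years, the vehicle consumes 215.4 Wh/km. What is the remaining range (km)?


Step 1: capacity retention = 100 - 0.512 * sqrt(5.38) = 100 - 0.512 * 2.3195 = 98.812%
Step 2: C_now = 94.71 * 98.812/100 = 93.585 Ah
Step 3: E_pack = V * C_now = 327.1 * 93.585 = 30612 Wh
Step 4: range = E_pack / consumption = 30612 / 215.4 = 142.1 km

142.1 km


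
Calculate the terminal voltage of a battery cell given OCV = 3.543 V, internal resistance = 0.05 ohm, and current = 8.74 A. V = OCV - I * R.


V = OCV - I*R = 3.543 - 8.74 * 0.05 = 3.106 V

3.106 V


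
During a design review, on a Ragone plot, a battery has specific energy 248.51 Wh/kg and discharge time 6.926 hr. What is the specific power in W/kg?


P_specific = E / t = 248.51 / 6.926 = 35.88 W/kg

35.88 W/kg


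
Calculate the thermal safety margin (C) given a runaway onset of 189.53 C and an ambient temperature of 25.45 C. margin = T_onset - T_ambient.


Safety margin = 189.53 C - 25.45 C = 164.08 C

164.08 C


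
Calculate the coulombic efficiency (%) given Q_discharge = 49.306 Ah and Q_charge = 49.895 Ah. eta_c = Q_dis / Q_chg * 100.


Coulombic efficiency = 49.306/49.895 * 100% = 98.82%

98.82%


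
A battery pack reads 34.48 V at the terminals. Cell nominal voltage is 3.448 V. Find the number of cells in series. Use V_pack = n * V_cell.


Rearranging: n = V_pack / V_cell = 34.48 / 3.448 = 10 cells

10


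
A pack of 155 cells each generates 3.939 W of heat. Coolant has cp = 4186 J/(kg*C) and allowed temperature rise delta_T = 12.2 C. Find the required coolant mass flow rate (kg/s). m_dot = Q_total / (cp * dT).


Q_total = 155 * 3.939 = 610.55 W
m_dot = Q_total / (cp * dT) = 610.55 / (4186 * 12.2) = 0.01196 kg/s

0.01196 kg/s


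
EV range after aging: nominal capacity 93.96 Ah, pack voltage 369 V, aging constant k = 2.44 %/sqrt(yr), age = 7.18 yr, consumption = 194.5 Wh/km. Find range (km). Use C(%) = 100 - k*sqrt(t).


Step 1: capacity retention = 100 - 2.44 * sqrt(7.18) = 100 - 2.44 * 2.6796 = 93.462%
Step 2: C_now = 93.96 * 93.462/100 = 87.817 Ah
Step 3: E_pack = V * C_now = 369 * 87.817 = 32404 Wh
Step 4: range = E_pack / consumption = 32404 / 194.5 = 166.6 km

166.6 km


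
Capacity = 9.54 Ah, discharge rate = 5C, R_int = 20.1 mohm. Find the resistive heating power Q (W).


Convert: R = 20.1 mohm = 0.0201 ohm
Step 1: I = C_rate * capacity = 5 * 9.54 = 47.7 A
Step 2: Q = I^2 * R = 47.7^2 * 0.0201 = 2275.3 * 0.0201 = 45.73 W

45.73 W


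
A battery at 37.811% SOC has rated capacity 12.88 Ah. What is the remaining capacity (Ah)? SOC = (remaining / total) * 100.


remaining = SOC / 100 * total = 37.811 / 100 * 12.88 = 4.870 Ah

4.870 Ah


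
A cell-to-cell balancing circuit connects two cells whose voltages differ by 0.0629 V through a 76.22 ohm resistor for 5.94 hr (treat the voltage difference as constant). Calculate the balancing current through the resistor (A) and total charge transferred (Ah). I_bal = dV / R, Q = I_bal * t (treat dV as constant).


I_bal = dV / R = 0.0629 / 76.22 = 8.2524e-04 A
Q = I_bal * t = 8.2524e-04 * 5.94 = 0.004902 Ah

I=8.2524e-04 A, Q=0.004902 Ah


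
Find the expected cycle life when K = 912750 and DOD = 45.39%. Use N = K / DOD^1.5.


Step 1: DOD^1.5 = 45.39^1.5 = 305.8
Step 2: N = 912750 / 305.8 = 2985 cycles

2985 cycles


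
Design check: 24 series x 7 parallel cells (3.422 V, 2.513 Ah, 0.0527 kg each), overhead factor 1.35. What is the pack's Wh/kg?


Step 1: V_pack = 24 * 3.422 = 82.128 V
Step 2: C_pack = 7 * 2.513 = 17.591 Ah
Step 3: E_pack = V_pack * C_pack = 82.128 * 17.591 = 1444.7 Wh
Step 4: m_pack = 24 * 7 * 0.0527 * 1.35 = 11.952 kg
Step 5: ED = E_pack / m_pack = 1444.7 / 11.952 = 120.9 Wh/kg

120.9 Wh/kg


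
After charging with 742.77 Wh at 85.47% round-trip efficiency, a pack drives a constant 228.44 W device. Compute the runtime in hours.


Step 1: E_discharge = eta/100 * E_charge = 85.47/100 * 742.77 = 634.85 Wh
Step 2: t = E_discharge / P = 634.85 / 228.44 = 2.779 hr

2.779 hr


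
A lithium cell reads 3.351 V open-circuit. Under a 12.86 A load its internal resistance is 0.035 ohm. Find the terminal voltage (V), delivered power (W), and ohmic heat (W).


Step 1: V_terminal = OCV - I*R = 3.351 - 12.86 * 0.035 = 2.9009 V
Step 2: P_out = V_terminal * I = 2.9009 * 12.86 = 37.31 W
Step 3: Q = I^2 * R = 12.86^2 * 0.035 = 5.788 W

V=2.9009 V, P=37.31 W, Q=5.788 W


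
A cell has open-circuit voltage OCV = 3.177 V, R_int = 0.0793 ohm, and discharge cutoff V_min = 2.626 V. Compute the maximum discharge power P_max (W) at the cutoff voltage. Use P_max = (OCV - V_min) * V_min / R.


dV = OCV - V_min = 0.551 V (so I_max = dV / R)
P_max = dV * V_min / R = 0.551 * 2.626 / 0.0793 = 18.25 W

18.25 W


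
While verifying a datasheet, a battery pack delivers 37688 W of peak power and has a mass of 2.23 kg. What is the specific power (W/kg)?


SP = P / m = 37688 / 2.23 = 16900 W/kg

16900 W/kg


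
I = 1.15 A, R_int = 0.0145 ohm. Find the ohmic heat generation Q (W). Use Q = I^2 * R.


Q = I^2 * R = 1.15^2 * 0.0145 = 0.01918 W

0.01918 W


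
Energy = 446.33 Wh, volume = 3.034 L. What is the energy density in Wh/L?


ED = E / V = 446.33 / 3.034 = 147.1 Wh/L

147.1 Wh/L


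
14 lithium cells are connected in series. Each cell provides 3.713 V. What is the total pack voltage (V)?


V_pack = n * V_cell = 14 * 3.713 = 51.982 V

51.982 V


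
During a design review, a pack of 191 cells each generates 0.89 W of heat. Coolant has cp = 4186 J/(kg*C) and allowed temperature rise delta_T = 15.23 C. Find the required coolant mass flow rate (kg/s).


Q_total = 191 * 0.89 = 169.99 W
m_dot = Q_total / (cp * dT) = 169.99 / (4186 * 15.23) = 0.002666 kg/s

0.002666 kg/s


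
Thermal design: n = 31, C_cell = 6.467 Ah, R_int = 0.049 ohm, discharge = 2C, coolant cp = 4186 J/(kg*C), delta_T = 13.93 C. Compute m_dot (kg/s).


Step 1: I = 2 * 6.467 = 12.934 A
Step 2: Q_cell = I^2 * R = 12.934^2 * 0.049 = 8.1971 W
Step 3: Q_total = 31 * 8.1971 = 254.11 W
Step 4: m_dot = Q_total / (cp * dT) = 254.11 / (4186 * 13.93) = 0.004358 kg/s

0.004358 kg/s


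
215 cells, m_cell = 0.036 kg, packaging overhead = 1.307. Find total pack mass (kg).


Cell mass sum = 215 * 0.036 = 7.74 kg
With overhead 1.307: m_pack = 7.74 * 1.307 = 10.12 kg

10.12 kg


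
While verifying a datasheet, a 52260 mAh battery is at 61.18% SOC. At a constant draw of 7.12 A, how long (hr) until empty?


Convert: C_total = 52260 mAh = 52.26 Ah
Step 1: remaining = SOC/100 * C_total = 61.18/100 * 52.26 = 31.973 Ah
Step 2: t = remaining / I = 31.973 / 7.12 = 4.491 hr

4.491 hr


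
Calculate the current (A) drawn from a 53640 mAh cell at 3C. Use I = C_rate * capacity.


Convert: capacity = 53640 mAh = 53.64 Ah
I = C_rate * capacity = 3 * 53.64 = 160.92 A

160.92 A


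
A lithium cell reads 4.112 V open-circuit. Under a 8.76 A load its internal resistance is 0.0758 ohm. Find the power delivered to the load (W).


Step 1: V_terminal = OCV - I*R = 4.112 - 8.76 * 0.0758 = 3.448 V
Step 2: P_out = V_terminal * I = 3.448 * 8.76 = 30.20 W

30.20 W


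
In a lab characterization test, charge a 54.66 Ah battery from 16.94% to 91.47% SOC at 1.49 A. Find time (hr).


delta_Ah = 54.66 * (91.47 - 16.94) / 100 = 40.738 Ah
t = delta_Ah / I = 40.738 / 1.49 = 27.34 hr

27.34 hr


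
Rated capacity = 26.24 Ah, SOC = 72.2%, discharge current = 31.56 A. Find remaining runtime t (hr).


Step 1: remaining = SOC/100 * C_total = 72.2/100 * 26.24 = 18.945 Ah
Step 2: t = remaining / I = 18.945 / 31.56 = 0.6003 hr

0.6003 hr


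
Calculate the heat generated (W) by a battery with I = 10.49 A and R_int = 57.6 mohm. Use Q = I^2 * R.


Convert: R = 57.6 mohm = 0.0576 ohm
Q = I^2 * R = 10.49^2 * 0.0576 = 6.338 W

6.338 W


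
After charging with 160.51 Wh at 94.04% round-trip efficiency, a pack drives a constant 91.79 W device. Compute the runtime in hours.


Step 1: E_discharge = eta/100 * E_charge = 94.04/100 * 160.51 = 150.94 Wh
Step 2: t = E_discharge / P = 150.94 / 91.79 = 1.644 hr

1.644 hr


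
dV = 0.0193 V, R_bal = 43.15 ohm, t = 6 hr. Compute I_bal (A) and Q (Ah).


I_bal = dV / R = 0.0193 / 43.15 = 4.4728e-04 A
Q = I_bal * t = 4.4728e-04 * 6 = 0.002684 Ah

I=4.4728e-04 A, Q=0.002684 Ah


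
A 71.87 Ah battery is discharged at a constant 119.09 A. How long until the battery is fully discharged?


Runtime = 71.87 Ah / 119.09 A = 0.6035 hr

0.6035 hr


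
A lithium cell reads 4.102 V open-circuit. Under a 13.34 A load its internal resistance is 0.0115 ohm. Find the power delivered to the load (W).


Step 1: V_terminal = OCV - I*R = 4.102 - 13.34 * 0.0115 = 3.9486 V
Step 2: P_out = V_terminal * I = 3.9486 * 13.34 = 52.67 W

52.67 W


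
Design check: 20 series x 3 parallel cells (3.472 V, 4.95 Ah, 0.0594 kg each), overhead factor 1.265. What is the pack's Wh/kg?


Step 1: V_pack = 20 * 3.472 = 69.44 V
Step 2: C_pack = 3 * 4.95 = 14.85 Ah
Step 3: E_pack = V_pack * C_pack = 69.44 * 14.85 = 1031.2 Wh
Step 4: m_pack = 20 * 3 * 0.0594 * 1.265 = 4.5085 kg
Step 5: ED = E_pack / m_pack = 1031.2 / 4.5085 = 228.7 Wh/kg

228.7 Wh/kg


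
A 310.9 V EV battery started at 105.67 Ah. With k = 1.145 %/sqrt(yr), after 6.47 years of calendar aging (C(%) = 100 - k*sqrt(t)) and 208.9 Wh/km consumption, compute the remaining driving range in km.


Step 1: capacity retention = 100 - 1.145 * sqrt(6.47) = 100 - 1.145 * 2.5436 = 97.088%
Step 2: C_now = 105.67 * 97.088/100 = 102.59 Ah
Step 3: E_pack = V * C_now = 310.9 * 102.59 = 31895 Wh
Step 4: range = E_pack / consumption = 31895 / 208.9 = 152.7 km

152.7 km


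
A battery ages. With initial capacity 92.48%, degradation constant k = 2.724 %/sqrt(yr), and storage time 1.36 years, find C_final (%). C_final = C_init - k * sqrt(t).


Step 1: sqrt(1.36 yr) = 1.1662
Step 2: drop = 2.724 * 1.1662 = 3.1767
Step 3: C_final = 92.48 - 3.1767 = 89.30%

89.30%


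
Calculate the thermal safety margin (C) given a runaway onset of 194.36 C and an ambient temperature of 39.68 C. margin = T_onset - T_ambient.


margin = T_onset - T_ambient = 194.36 - 39.68 = 154.68 C

154.68 C


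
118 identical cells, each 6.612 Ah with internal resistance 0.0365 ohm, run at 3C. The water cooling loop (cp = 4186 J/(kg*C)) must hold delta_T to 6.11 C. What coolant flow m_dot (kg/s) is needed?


Step 1: I = 3 * 6.612 = 19.836 A
Step 2: Q_cell = I^2 * R = 19.836^2 * 0.0365 = 14.362 W
Step 3: Q_total = 118 * 14.362 = 1694.7 W
Step 4: m_dot = Q_total / (cp * dT) = 1694.7 / (4186 * 6.11) = 0.06626 kg/s

0.06626 kg/s


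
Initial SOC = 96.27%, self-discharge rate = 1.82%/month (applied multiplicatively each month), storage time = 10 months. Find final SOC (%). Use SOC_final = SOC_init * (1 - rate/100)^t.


decay = (1 - 1.82/100)^10 = 0.8322
SOC_final = 96.27 * 0.8322 = 80.12%

80.12%


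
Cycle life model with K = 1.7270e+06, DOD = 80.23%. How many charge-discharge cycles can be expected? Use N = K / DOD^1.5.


Step 1: DOD^1.5 = 80.23^1.5 = 718.63
Step 2: N = 1.7270e+06 / 718.63 = 2403 cycles

2403 cycles


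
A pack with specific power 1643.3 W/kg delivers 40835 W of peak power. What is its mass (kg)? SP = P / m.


m = P / SP = 40835 / 1643.3 = 24.85 kg

24.85 kg


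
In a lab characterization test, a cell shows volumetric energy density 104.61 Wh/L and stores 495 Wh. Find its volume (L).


V = E / ED = 495 / 104.61 = 4.732 L

4.732 L


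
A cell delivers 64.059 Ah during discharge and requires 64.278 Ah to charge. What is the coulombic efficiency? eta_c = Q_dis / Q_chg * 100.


eta_c = Q_dis / Q_chg * 100 = 64.059 / 64.278 * 100 = 99.66%

99.66%


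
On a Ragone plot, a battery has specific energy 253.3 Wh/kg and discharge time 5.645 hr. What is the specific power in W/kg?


P_specific = E / t = 253.3 / 5.645 = 44.87 W/kg

44.87 W/kg


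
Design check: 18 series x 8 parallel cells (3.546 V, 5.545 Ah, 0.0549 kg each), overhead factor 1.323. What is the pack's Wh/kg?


Step 1: V_pack = 18 * 3.546 = 63.828 V
Step 2: C_pack = 8 * 5.545 = 44.36 Ah
Step 3: E_pack = V_pack * C_pack = 63.828 * 44.36 = 2831.4 Wh
Step 4: m_pack = 18 * 8 * 0.0549 * 1.323 = 10.459 kg
Step 5: ED = E_pack / m_pack = 2831.4 / 10.459 = 270.7 Wh/kg

270.7 Wh/kg


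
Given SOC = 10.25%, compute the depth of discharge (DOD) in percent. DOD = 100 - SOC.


Complement of SOC: DOD = 100% - 10.25% = 89.75%

89.75%


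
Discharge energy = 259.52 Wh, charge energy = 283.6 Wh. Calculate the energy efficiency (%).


Round-trip efficiency = 259.52/283.6 * 100% = 91.51%

91.51%


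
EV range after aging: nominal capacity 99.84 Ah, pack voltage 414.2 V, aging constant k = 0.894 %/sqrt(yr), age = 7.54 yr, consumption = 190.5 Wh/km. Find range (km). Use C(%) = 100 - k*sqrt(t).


Step 1: capacity retention = 100 - 0.894 * sqrt(7.54) = 100 - 0.894 * 2.7459 = 97.545%
Step 2: C_now = 99.84 * 97.545/100 = 97.389 Ah
Step 3: E_pack = V * C_now = 414.2 * 97.389 = 40339 Wh
Step 4: range = E_pack / consumption = 40339 / 190.5 = 211.8 km

211.8 km
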